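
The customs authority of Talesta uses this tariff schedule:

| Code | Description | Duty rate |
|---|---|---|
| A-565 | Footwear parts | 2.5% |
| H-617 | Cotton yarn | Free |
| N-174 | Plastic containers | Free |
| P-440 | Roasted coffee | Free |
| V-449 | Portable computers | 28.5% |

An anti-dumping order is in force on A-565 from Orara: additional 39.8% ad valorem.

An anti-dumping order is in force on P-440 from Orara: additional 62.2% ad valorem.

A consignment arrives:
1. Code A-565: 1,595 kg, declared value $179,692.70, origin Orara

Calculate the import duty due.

$76,010.01

Line 1 (A-565, Orara, 1,595 kg, $179,692.70):
Base rate for A-565 is 2.5%.
Additional duty on A-565 from Orara: +39.8%. Applied ad valorem rate: 2.5% + 39.8% = 42.3%.
Duty = $179,692.70 × 42.3% = $76,010.01.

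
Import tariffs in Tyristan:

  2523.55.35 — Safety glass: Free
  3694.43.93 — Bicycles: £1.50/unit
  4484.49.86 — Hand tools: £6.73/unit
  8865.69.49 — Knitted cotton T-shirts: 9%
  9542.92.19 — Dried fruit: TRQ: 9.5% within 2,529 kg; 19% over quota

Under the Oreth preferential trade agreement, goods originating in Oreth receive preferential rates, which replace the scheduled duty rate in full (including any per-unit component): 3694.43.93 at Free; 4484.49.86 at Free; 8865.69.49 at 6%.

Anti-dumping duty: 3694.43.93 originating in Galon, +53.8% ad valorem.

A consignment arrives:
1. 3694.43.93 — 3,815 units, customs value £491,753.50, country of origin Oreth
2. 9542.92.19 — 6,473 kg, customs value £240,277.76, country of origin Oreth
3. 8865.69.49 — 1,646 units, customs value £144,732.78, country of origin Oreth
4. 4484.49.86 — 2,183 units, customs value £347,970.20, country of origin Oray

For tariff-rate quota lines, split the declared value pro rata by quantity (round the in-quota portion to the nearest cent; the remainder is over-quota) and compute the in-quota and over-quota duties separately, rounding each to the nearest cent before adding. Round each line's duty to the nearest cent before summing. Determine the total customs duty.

Line 1 (3694.43.93, Oreth, 3,815 units, £491,753.50):
Base rate for 3694.43.93 is £1.50/unit.
Origin Oreth qualifies under the Tyristan–Oreth agreement and 3694.43.93 is covered: preferential rate Free applies instead.
The additional-duty order on 3694.43.93 targets Galon, not Oreth; it does not apply.
Duty = £491,753.50 × 0% = £0.00.
Line 2 (9542.92.19, Oreth, 6,473 kg, £240,277.76):
Code 9542.92.19 is under a tariff-rate quota (threshold 2,529 kg). In-quota: 2,529 kg at 9.5%; over-quota: 3,944 kg at 19%.
Pro-rata value split: in-quota = £240,277.76 × 2,529/6,473 = £93,876.48; over-quota = £240,277.76 − £93,876.48 = £146,401.28.
In-quota duty = £93,876.48 × 9.5% = £8,918.27. Over-quota duty = £146,401.28 × 19% = £27,816.24.
Line duty = £8,918.27 + £27,816.24 = £36,734.51.
Line 3 (8865.69.49, Oreth, 1,646 units, £144,732.78):
Base rate for 8865.69.49 is 9%.
Origin Oreth qualifies under the Tyristan–Oreth agreement and 8865.69.49 is covered: preferential rate 6% applies instead.
Duty = £144,732.78 × 6% = £8,683.97.
Line 4 (4484.49.86, Oray, 2,183 units, £347,970.20):
Base rate for 4484.49.86 is £6.73/unit.
4484.49.86 has an FTA preferential rate, but origin Oray is not Oreth; base rate stands.
Duty = 2,183 × £6.73 = £14,691.59.
Total = £0.00 + £36,734.51 + £8,683.97 + £14,691.59 = £60,110.07.

£60,110.07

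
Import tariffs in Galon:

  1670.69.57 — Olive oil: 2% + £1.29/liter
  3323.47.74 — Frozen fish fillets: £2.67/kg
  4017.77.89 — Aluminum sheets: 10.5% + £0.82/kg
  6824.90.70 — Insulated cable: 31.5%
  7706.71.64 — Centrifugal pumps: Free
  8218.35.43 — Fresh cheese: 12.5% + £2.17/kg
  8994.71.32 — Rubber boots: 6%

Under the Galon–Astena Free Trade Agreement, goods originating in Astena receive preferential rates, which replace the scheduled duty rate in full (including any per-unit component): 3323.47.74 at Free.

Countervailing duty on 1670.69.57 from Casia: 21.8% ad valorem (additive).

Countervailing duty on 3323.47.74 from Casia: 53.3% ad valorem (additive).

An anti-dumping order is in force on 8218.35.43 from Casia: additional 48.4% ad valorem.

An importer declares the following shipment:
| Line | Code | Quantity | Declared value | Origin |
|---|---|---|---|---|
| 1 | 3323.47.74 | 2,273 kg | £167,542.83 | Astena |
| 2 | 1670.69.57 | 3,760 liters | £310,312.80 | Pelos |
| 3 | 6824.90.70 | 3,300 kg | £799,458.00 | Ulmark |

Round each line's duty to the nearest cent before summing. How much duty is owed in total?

£262,885.93

Line 1 (3323.47.74, Astena, 2,273 kg, £167,542.83):
Base rate for 3323.47.74 is £2.67/kg.
Origin Astena qualifies under the Galon–Astena agreement and 3323.47.74 is covered: preferential rate Free applies instead.
The additional-duty order on 3323.47.74 targets Casia, not Astena; it does not apply.
Duty = £167,542.83 × 0% = £0.00.
Line 2 (1670.69.57, Pelos, 3,760 liters, £310,312.80):
Base rate for 1670.69.57 is 2% + £1.29/liter.
The additional-duty order on 1670.69.57 targets Casia, not Pelos; it does not apply.
Duty = £310,312.80 × 2% + 3,760 × £1.29 = £11,056.66.
Line 3 (6824.90.70, Ulmark, 3,300 kg, £799,458.00):
Base rate for 6824.90.70 is 31.5%.
Duty = £799,458.00 × 31.5% = £251,829.27.
Total = £0.00 + £11,056.66 + £251,829.27 = £262,885.93.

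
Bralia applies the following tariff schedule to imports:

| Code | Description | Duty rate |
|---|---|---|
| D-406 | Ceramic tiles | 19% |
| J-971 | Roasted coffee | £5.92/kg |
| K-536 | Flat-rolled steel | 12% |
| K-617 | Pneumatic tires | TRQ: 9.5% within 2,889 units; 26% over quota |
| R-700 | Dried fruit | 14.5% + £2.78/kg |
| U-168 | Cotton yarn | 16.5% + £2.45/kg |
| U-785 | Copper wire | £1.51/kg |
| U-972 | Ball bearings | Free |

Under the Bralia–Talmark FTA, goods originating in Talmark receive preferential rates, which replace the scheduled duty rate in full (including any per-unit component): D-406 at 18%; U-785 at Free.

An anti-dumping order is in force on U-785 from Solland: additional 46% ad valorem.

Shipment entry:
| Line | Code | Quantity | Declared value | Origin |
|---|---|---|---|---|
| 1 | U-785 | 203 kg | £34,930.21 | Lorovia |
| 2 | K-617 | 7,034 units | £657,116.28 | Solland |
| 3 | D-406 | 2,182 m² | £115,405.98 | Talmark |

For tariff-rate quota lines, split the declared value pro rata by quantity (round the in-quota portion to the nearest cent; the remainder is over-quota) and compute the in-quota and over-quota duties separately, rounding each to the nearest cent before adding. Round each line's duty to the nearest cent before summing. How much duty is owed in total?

Line 1 (U-785, Lorovia, 203 kg, £34,930.21):
Base rate for U-785 is £1.51/kg.
U-785 has an FTA preferential rate, but origin Lorovia is not Talmark; base rate stands.
The additional-duty order on U-785 targets Solland, not Lorovia; it does not apply.
Duty = 203 × £1.51 = £306.53.
Line 2 (K-617, Solland, 7,034 units, £657,116.28):
Code K-617 is under a tariff-rate quota (threshold 2,889 units). In-quota: 2,889 units at 9.5%; over-quota: 4,145 units at 26%.
Pro-rata value split: in-quota = £657,116.28 × 2,889/7,034 = £269,890.38; over-quota = £657,116.28 − £269,890.38 = £387,225.90.
In-quota duty = £269,890.38 × 9.5% = £25,639.59. Over-quota duty = £387,225.90 × 26% = £100,678.73.
Line duty = £25,639.59 + £100,678.73 = £126,318.32.
Line 3 (D-406, Talmark, 2,182 m², £115,405.98):
Base rate for D-406 is 19%.
Origin Talmark qualifies under the Bralia–Talmark agreement and D-406 is covered: preferential rate 18% applies instead.
Duty = £115,405.98 × 18% = £20,773.08.
Total = £306.53 + £126,318.32 + £20,773.08 = £147,397.93.

£147,397.93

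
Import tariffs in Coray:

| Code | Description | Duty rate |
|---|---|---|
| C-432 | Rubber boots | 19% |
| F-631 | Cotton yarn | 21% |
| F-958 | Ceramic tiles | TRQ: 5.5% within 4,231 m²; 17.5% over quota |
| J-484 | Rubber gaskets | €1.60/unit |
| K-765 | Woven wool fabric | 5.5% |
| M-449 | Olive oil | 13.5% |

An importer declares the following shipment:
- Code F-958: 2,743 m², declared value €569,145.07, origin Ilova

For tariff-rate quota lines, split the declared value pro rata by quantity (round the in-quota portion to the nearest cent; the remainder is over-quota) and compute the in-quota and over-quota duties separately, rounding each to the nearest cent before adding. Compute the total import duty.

€31,302.98

Line 1 (F-958, Ilova, 2,743 m², €569,145.07):
Code F-958 is under a tariff-rate quota (threshold 4,231 m²). Quantity 2,743 m² is within the quota, so the in-quota rate 5.5% applies to the full value.
Duty = €569,145.07 × 5.5% = €31,302.98.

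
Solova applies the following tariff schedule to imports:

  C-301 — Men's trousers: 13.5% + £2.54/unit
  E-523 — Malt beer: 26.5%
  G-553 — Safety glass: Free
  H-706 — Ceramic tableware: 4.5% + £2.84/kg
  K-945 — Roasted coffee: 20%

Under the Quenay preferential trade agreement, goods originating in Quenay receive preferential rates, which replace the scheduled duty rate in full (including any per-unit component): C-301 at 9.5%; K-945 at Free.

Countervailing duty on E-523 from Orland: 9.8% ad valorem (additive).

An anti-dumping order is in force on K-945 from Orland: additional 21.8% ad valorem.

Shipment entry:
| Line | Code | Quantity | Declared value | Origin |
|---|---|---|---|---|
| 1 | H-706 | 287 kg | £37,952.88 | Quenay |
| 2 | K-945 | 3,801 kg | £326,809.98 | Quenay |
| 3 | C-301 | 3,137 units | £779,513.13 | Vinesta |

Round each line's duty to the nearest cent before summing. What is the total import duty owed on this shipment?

£115,725.21

Line 1 (H-706, Quenay, 287 kg, £37,952.88):
Base rate for H-706 is 4.5% + £2.84/kg.
Origin Quenay is the FTA partner but H-706 is not on the preference list; base rate stands.
Duty = £37,952.88 × 4.5% + 287 × £2.84 = £2,522.96.
Line 2 (K-945, Quenay, 3,801 kg, £326,809.98):
Base rate for K-945 is 20%.
Origin Quenay qualifies under the Solova–Quenay agreement and K-945 is covered: preferential rate Free applies instead.
The additional-duty order on K-945 targets Orland, not Quenay; it does not apply.
Duty = £326,809.98 × 0% = £0.00.
Line 3 (C-301, Vinesta, 3,137 units, £779,513.13):
Base rate for C-301 is 13.5% + £2.54/unit.
C-301 has an FTA preferential rate, but origin Vinesta is not Quenay; base rate stands.
Duty = £779,513.13 × 13.5% + 3,137 × £2.54 = £113,202.25.
Total = £2,522.96 + £0.00 + £113,202.25 = £115,725.21.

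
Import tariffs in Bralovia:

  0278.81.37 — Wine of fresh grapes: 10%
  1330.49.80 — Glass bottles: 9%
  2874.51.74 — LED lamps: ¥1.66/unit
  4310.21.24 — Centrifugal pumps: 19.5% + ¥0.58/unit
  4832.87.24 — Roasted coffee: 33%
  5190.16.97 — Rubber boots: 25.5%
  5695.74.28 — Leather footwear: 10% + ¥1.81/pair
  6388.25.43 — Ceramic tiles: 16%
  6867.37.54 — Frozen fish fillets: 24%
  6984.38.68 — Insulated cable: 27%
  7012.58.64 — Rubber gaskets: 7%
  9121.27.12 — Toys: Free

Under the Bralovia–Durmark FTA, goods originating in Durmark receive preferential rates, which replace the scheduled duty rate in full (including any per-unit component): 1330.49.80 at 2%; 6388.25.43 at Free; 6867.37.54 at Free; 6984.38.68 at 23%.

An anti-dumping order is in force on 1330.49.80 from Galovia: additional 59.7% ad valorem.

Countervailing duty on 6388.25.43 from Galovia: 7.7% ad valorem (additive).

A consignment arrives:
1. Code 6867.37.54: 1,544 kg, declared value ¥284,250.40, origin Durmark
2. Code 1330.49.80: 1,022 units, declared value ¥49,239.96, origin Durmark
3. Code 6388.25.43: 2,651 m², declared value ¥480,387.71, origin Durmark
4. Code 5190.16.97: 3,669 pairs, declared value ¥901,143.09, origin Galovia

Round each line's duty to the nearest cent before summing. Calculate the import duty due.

Line 1 (6867.37.54, Durmark, 1,544 kg, ¥284,250.40):
Base rate for 6867.37.54 is 24%.
Origin Durmark qualifies under the Bralovia–Durmark agreement and 6867.37.54 is covered: preferential rate Free applies instead.
Duty = ¥284,250.40 × 0% = ¥0.00.
Line 2 (1330.49.80, Durmark, 1,022 units, ¥49,239.96):
Base rate for 1330.49.80 is 9%.
Origin Durmark qualifies under the Bralovia–Durmark agreement and 1330.49.80 is covered: preferential rate 2% applies instead.
The additional-duty order on 1330.49.80 targets Galovia, not Durmark; it does not apply.
Duty = ¥49,239.96 × 2% = ¥984.80.
Line 3 (6388.25.43, Durmark, 2,651 m², ¥480,387.71):
Base rate for 6388.25.43 is 16%.
Origin Durmark qualifies under the Bralovia–Durmark agreement and 6388.25.43 is covered: preferential rate Free applies instead.
The additional-duty order on 6388.25.43 targets Galovia, not Durmark; it does not apply.
Duty = ¥480,387.71 × 0% = ¥0.00.
Line 4 (5190.16.97, Galovia, 3,669 pairs, ¥901,143.09):
Base rate for 5190.16.97 is 25.5%.
Duty = ¥901,143.09 × 25.5% = ¥229,791.49.
Total = ¥0.00 + ¥984.80 + ¥0.00 + ¥229,791.49 = ¥230,776.29.

¥230,776.29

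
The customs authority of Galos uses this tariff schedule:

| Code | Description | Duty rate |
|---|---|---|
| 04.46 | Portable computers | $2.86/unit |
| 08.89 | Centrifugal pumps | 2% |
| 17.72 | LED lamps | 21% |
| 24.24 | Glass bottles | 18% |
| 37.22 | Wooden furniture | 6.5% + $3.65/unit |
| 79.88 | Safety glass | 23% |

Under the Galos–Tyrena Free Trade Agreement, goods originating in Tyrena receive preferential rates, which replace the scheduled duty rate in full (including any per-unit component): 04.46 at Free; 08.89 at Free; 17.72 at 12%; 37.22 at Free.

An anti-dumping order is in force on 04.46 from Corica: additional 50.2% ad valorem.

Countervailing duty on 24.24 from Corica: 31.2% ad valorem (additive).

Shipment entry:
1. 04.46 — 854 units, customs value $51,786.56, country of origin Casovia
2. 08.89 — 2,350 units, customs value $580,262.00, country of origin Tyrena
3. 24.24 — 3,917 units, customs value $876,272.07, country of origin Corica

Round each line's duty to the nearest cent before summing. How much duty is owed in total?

$433,568.30

Line 1 (04.46, Casovia, 854 units, $51,786.56):
Base rate for 04.46 is $2.86/unit.
04.46 has an FTA preferential rate, but origin Casovia is not Tyrena; base rate stands.
The additional-duty order on 04.46 targets Corica, not Casovia; it does not apply.
Duty = 854 × $2.86 = $2,442.44.
Line 2 (08.89, Tyrena, 2,350 units, $580,262.00):
Base rate for 08.89 is 2%.
Origin Tyrena qualifies under the Galos–Tyrena agreement and 08.89 is covered: preferential rate Free applies instead.
Duty = $580,262.00 × 0% = $0.00.
Line 3 (24.24, Corica, 3,917 units, $876,272.07):
Base rate for 24.24 is 18%.
Additional duty on 24.24 from Corica: +31.2%. Applied ad valorem rate: 18% + 31.2% = 49.2%.
Duty = $876,272.07 × 49.2% = $431,125.86.
Total = $2,442.44 + $0.00 + $431,125.86 = $433,568.30.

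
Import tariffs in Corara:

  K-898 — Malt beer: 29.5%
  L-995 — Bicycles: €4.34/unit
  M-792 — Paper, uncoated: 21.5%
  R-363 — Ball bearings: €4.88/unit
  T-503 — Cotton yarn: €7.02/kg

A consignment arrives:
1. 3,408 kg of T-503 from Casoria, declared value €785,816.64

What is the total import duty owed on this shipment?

Line 1 (T-503, Casoria, 3,408 kg, €785,816.64):
Base rate for T-503 is €7.02/kg.
Duty = 3,408 × €7.02 = €23,924.16.

€23,924.16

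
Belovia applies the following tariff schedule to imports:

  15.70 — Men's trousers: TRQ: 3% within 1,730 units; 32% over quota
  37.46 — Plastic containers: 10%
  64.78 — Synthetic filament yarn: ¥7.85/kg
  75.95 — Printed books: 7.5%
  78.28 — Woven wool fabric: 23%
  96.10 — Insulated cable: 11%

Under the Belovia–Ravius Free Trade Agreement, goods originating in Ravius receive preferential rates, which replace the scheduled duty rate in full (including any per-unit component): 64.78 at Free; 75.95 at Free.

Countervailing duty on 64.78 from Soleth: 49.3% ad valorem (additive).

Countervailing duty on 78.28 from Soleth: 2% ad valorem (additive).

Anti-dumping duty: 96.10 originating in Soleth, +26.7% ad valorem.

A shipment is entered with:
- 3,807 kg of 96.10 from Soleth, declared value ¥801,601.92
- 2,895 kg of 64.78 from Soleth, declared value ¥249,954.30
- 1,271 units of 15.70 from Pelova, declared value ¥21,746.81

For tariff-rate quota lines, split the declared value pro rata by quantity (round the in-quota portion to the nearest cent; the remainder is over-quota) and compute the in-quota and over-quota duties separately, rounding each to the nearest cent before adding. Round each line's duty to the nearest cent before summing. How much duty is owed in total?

¥448,809.54

Line 1 (96.10, Soleth, 3,807 kg, ¥801,601.92):
Base rate for 96.10 is 11%.
Additional duty on 96.10 from Soleth: +26.7%. Applied ad valorem rate: 11% + 26.7% = 37.7%.
Duty = ¥801,601.92 × 37.7% = ¥302,203.92.
Line 2 (64.78, Soleth, 2,895 kg, ¥249,954.30):
Base rate for 64.78 is ¥7.85/kg.
64.78 has an FTA preferential rate, but origin Soleth is not Ravius; base rate stands.
Additional duty on 64.78 from Soleth: +49.3% ad valorem. Applied ad valorem rate = 49.3%.
Duty = ¥249,954.30 × 49.3% + 2,895 × ¥7.85 = ¥145,953.22.
Line 3 (15.70, Pelova, 1,271 units, ¥21,746.81):
Code 15.70 is under a tariff-rate quota (threshold 1,730 units). Quantity 1,271 units is within the quota, so the in-quota rate 3% applies to the full value.
Duty = ¥21,746.81 × 3% = ¥652.40.
Total = ¥302,203.92 + ¥145,953.22 + ¥652.40 = ¥448,809.54.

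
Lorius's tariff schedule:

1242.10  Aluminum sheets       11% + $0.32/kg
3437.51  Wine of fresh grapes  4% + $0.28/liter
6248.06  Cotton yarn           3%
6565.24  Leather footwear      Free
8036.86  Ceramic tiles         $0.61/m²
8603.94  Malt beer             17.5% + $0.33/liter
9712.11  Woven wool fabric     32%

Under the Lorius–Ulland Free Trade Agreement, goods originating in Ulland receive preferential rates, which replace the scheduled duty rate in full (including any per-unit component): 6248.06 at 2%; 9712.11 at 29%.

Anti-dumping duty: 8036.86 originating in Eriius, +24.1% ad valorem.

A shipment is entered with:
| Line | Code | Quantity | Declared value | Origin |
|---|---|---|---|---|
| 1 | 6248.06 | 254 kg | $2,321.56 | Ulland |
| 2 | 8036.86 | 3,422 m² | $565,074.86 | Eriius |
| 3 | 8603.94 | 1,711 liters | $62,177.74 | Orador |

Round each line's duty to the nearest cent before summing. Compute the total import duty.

$149,762.62

Line 1 (6248.06, Ulland, 254 kg, $2,321.56):
Base rate for 6248.06 is 3%.
Origin Ulland qualifies under the Lorius–Ulland agreement and 6248.06 is covered: preferential rate 2% applies instead.
Duty = $2,321.56 × 2% = $46.43.
Line 2 (8036.86, Eriius, 3,422 m², $565,074.86):
Base rate for 8036.86 is $0.61/m².
Additional duty on 8036.86 from Eriius: +24.1% ad valorem. Applied ad valorem rate = 24.1%.
Duty = $565,074.86 × 24.1% + 3,422 × $0.61 = $138,270.46.
Line 3 (8603.94, Orador, 1,711 liters, $62,177.74):
Base rate for 8603.94 is 17.5% + $0.33/liter.
Duty = $62,177.74 × 17.5% + 1,711 × $0.33 = $11,445.73.
Total = $46.43 + $138,270.46 + $11,445.73 = $149,762.62.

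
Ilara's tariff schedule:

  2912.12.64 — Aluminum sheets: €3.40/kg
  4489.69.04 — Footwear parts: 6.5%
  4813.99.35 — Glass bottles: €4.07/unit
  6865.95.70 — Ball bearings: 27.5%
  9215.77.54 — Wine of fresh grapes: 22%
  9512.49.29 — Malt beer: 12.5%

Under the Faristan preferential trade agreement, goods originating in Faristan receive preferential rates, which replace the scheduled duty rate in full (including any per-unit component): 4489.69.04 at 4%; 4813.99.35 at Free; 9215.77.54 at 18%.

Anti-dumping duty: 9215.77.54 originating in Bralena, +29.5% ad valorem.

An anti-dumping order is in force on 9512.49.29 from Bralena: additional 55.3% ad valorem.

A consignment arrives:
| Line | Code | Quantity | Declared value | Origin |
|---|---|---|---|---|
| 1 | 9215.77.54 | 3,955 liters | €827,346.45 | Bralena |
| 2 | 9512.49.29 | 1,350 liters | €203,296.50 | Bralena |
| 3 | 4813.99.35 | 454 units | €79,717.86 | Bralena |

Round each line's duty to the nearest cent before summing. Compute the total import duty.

€565,766.23

Line 1 (9215.77.54, Bralena, 3,955 liters, €827,346.45):
Base rate for 9215.77.54 is 22%.
9215.77.54 has an FTA preferential rate, but origin Bralena is not Faristan; base rate stands.
Additional duty on 9215.77.54 from Bralena: +29.5%. Applied ad valorem rate: 22% + 29.5% = 51.5%.
Duty = €827,346.45 × 51.5% = €426,083.42.
Line 2 (9512.49.29, Bralena, 1,350 liters, €203,296.50):
Base rate for 9512.49.29 is 12.5%.
Additional duty on 9512.49.29 from Bralena: +55.3%. Applied ad valorem rate: 12.5% + 55.3% = 67.8%.
Duty = €203,296.50 × 67.8% = €137,835.03.
Line 3 (4813.99.35, Bralena, 454 units, €79,717.86):
Base rate for 4813.99.35 is €4.07/unit.
4813.99.35 has an FTA preferential rate, but origin Bralena is not Faristan; base rate stands.
Duty = 454 × €4.07 = €1,847.78.
Total = €426,083.42 + €137,835.03 + €1,847.78 = €565,766.23.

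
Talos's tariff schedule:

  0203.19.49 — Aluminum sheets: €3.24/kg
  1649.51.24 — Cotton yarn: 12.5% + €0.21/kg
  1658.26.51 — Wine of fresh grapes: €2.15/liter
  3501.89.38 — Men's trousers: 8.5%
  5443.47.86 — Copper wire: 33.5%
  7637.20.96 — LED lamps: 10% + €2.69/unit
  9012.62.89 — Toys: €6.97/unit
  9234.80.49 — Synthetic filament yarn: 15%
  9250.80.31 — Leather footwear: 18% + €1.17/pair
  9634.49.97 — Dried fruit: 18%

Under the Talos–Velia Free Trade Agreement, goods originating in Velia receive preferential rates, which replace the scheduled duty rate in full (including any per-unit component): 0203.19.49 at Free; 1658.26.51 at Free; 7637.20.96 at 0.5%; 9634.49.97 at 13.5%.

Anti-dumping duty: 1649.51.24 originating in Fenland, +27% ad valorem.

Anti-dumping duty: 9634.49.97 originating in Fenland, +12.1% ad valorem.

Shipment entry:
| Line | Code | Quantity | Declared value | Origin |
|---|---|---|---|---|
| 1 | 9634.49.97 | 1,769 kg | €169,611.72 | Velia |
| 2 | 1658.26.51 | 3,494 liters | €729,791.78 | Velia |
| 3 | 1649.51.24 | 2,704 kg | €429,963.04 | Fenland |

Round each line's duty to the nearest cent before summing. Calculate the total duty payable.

€193,300.82

Line 1 (9634.49.97, Velia, 1,769 kg, €169,611.72):
Base rate for 9634.49.97 is 18%.
Origin Velia qualifies under the Talos–Velia agreement and 9634.49.97 is covered: preferential rate 13.5% applies instead.
The additional-duty order on 9634.49.97 targets Fenland, not Velia; it does not apply.
Duty = €169,611.72 × 13.5% = €22,897.58.
Line 2 (1658.26.51, Velia, 3,494 liters, €729,791.78):
Base rate for 1658.26.51 is €2.15/liter.
Origin Velia qualifies under the Talos–Velia agreement and 1658.26.51 is covered: preferential rate Free applies instead.
Duty = €729,791.78 × 0% = €0.00.
Line 3 (1649.51.24, Fenland, 2,704 kg, €429,963.04):
Base rate for 1649.51.24 is 12.5% + €0.21/kg.
Additional duty on 1649.51.24 from Fenland: +27%. Applied ad valorem rate: 12.5% + 27% = 39.5%.
Duty = €429,963.04 × 39.5% + 2,704 × €0.21 = €170,403.24.
Total = €22,897.58 + €0.00 + €170,403.24 = €193,300.82.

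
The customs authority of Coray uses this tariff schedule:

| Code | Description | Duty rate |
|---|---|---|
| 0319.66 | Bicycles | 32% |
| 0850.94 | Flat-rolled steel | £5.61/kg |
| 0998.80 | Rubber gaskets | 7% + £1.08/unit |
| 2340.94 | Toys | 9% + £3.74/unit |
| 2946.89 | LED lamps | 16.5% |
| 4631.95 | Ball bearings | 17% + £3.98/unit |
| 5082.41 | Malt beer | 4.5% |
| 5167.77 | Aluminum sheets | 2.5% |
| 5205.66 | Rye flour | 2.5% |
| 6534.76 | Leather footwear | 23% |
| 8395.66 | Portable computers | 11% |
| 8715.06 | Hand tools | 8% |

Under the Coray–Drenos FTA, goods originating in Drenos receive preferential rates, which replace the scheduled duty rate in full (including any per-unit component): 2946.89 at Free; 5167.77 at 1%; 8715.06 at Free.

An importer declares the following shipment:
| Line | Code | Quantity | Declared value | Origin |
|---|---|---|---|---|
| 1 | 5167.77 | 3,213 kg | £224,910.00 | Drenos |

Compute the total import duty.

£2,249.10

Line 1 (5167.77, Drenos, 3,213 kg, £224,910.00):
Base rate for 5167.77 is 2.5%.
Origin Drenos qualifies under the Coray–Drenos agreement and 5167.77 is covered: preferential rate 1% applies instead.
Duty = £224,910.00 × 1% = £2,249.10.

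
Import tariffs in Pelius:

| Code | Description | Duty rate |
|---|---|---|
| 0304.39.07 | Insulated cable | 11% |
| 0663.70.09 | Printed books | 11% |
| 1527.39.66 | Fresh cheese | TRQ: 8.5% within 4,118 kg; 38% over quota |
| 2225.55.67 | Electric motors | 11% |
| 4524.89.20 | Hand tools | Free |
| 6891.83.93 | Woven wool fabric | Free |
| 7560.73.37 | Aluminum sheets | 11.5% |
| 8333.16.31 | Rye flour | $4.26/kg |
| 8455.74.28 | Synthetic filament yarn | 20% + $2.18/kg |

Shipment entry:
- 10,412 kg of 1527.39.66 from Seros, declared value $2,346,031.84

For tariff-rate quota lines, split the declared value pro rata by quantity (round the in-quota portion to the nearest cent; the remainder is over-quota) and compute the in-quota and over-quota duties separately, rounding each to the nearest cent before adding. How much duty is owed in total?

Line 1 (1527.39.66, Seros, 10,412 kg, $2,346,031.84):
Code 1527.39.66 is under a tariff-rate quota (threshold 4,118 kg). In-quota: 4,118 kg at 8.5%; over-quota: 6,294 kg at 38%.
Pro-rata value split: in-quota = $2,346,031.84 × 4,118/10,412 = $927,867.76; over-quota = $2,346,031.84 − $927,867.76 = $1,418,164.08.
In-quota duty = $927,867.76 × 8.5% = $78,868.76. Over-quota duty = $1,418,164.08 × 38% = $538,902.35.
Line duty = $78,868.76 + $538,902.35 = $617,771.11.

$617,771.11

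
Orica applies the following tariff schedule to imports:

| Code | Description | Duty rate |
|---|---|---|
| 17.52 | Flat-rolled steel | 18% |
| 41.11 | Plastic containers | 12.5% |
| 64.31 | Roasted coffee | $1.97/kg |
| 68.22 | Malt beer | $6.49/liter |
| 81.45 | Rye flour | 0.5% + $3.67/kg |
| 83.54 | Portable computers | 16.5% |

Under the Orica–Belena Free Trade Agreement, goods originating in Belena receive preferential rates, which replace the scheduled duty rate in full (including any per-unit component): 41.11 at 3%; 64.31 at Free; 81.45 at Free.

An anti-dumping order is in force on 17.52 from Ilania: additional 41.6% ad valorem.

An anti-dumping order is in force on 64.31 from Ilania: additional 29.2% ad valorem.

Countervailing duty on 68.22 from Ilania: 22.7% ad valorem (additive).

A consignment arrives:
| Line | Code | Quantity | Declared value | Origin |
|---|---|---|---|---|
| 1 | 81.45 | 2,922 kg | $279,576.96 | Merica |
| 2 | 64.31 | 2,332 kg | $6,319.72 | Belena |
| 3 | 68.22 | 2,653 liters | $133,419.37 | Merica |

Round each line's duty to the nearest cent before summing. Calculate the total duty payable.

Line 1 (81.45, Merica, 2,922 kg, $279,576.96):
Base rate for 81.45 is 0.5% + $3.67/kg.
81.45 has an FTA preferential rate, but origin Merica is not Belena; base rate stands.
Duty = $279,576.96 × 0.5% + 2,922 × $3.67 = $12,121.62.
Line 2 (64.31, Belena, 2,332 kg, $6,319.72):
Base rate for 64.31 is $1.97/kg.
Origin Belena qualifies under the Orica–Belena agreement and 64.31 is covered: preferential rate Free applies instead.
The additional-duty order on 64.31 targets Ilania, not Belena; it does not apply.
Duty = $6,319.72 × 0% = $0.00.
Line 3 (68.22, Merica, 2,653 liters, $133,419.37):
Base rate for 68.22 is $6.49/liter.
The additional-duty order on 68.22 targets Ilania, not Merica; it does not apply.
Duty = 2,653 × $6.49 = $17,217.97.
Total = $12,121.62 + $0.00 + $17,217.97 = $29,339.59.

$29,339.59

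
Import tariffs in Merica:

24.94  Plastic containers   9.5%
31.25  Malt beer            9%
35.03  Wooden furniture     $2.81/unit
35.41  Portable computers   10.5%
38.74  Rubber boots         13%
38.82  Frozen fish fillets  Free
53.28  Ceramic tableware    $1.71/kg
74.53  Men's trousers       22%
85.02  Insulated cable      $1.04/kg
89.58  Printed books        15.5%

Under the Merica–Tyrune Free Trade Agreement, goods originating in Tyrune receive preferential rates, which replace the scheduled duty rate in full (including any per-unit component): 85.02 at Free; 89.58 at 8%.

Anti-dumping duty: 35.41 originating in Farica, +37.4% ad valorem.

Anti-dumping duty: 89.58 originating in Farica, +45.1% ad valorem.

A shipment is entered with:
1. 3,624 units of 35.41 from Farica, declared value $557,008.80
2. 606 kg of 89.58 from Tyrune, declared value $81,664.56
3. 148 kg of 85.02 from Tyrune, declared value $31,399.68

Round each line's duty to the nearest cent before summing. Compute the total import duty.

$273,340.38

Line 1 (35.41, Farica, 3,624 units, $557,008.80):
Base rate for 35.41 is 10.5%.
Additional duty on 35.41 from Farica: +37.4%. Applied ad valorem rate: 10.5% + 37.4% = 47.9%.
Duty = $557,008.80 × 47.9% = $266,807.22.
Line 2 (89.58, Tyrune, 606 kg, $81,664.56):
Base rate for 89.58 is 15.5%.
Origin Tyrune qualifies under the Merica–Tyrune agreement and 89.58 is covered: preferential rate 8% applies instead.
The additional-duty order on 89.58 targets Farica, not Tyrune; it does not apply.
Duty = $81,664.56 × 8% = $6,533.16.
Line 3 (85.02, Tyrune, 148 kg, $31,399.68):
Base rate for 85.02 is $1.04/kg.
Origin Tyrune qualifies under the Merica–Tyrune agreement and 85.02 is covered: preferential rate Free applies instead.
Duty = $31,399.68 × 0% = $0.00.
Total = $266,807.22 + $6,533.16 + $0.00 = $273,340.38.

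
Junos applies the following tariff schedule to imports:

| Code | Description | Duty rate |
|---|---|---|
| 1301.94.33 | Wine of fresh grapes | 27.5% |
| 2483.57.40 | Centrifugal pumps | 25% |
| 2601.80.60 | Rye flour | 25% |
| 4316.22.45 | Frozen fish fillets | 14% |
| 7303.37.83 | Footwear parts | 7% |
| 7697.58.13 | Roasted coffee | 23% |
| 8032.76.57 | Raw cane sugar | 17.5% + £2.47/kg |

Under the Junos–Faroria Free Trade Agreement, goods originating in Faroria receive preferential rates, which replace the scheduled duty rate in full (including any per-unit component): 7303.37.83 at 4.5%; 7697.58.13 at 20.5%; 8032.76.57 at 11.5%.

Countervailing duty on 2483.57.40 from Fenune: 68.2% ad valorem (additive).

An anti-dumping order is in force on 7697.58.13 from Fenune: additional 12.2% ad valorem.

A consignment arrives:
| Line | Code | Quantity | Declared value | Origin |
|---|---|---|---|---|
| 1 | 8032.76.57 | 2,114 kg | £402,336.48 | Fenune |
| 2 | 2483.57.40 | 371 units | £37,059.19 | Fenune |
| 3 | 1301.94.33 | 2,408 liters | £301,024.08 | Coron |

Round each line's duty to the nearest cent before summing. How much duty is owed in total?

Line 1 (8032.76.57, Fenune, 2,114 kg, £402,336.48):
Base rate for 8032.76.57 is 17.5% + £2.47/kg.
8032.76.57 has an FTA preferential rate, but origin Fenune is not Faroria; base rate stands.
Duty = £402,336.48 × 17.5% + 2,114 × £2.47 = £75,630.46.
Line 2 (2483.57.40, Fenune, 371 units, £37,059.19):
Base rate for 2483.57.40 is 25%.
Additional duty on 2483.57.40 from Fenune: +68.2%. Applied ad valorem rate: 25% + 68.2% = 93.2%.
Duty = £37,059.19 × 93.2% = £34,539.17.
Line 3 (1301.94.33, Coron, 2,408 liters, £301,024.08):
Base rate for 1301.94.33 is 27.5%.
Duty = £301,024.08 × 27.5% = £82,781.62.
Total = £75,630.46 + £34,539.17 + £82,781.62 = £192,951.25.

£192,951.25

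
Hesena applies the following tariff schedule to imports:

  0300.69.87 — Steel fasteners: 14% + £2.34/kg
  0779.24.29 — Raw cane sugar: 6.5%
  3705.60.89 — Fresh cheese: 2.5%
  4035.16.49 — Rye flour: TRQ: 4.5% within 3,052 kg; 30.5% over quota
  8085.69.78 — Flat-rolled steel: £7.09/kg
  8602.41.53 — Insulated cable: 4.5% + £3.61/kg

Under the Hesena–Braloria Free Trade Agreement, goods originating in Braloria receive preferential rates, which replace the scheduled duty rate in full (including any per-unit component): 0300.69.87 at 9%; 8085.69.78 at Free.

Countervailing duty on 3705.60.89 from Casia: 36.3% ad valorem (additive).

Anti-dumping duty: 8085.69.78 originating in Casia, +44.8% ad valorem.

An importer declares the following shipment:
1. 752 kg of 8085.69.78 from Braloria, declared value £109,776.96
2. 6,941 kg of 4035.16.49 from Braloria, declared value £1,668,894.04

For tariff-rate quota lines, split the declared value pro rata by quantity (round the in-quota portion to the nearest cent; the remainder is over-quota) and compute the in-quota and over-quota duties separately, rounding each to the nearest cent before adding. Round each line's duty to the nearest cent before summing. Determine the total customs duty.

£318,218.73

Line 1 (8085.69.78, Braloria, 752 kg, £109,776.96):
Base rate for 8085.69.78 is £7.09/kg.
Origin Braloria qualifies under the Hesena–Braloria agreement and 8085.69.78 is covered: preferential rate Free applies instead.
The additional-duty order on 8085.69.78 targets Casia, not Braloria; it does not apply.
Duty = £109,776.96 × 0% = £0.00.
Line 2 (4035.16.49, Braloria, 6,941 kg, £1,668,894.04):
Code 4035.16.49 is under a tariff-rate quota (threshold 3,052 kg). In-quota: 3,052 kg at 4.5%; over-quota: 3,889 kg at 30.5%.
Pro-rata value split: in-quota = £1,668,894.04 × 3,052/6,941 = £733,822.88; over-quota = £1,668,894.04 − £733,822.88 = £935,071.16.
In-quota duty = £733,822.88 × 4.5% = £33,022.03. Over-quota duty = £935,071.16 × 30.5% = £285,196.70.
Line duty = £33,022.03 + £285,196.70 = £318,218.73.
Total = £0.00 + £318,218.73 = £318,218.73.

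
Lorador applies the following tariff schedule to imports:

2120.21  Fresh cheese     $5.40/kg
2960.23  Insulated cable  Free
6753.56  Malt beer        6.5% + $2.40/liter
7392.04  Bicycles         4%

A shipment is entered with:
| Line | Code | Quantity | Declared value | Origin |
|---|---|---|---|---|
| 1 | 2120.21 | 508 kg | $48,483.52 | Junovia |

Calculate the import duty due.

Line 1 (2120.21, Junovia, 508 kg, $48,483.52):
Base rate for 2120.21 is $5.40/kg.
Duty = 508 × $5.40 = $2,743.20.

$2,743.20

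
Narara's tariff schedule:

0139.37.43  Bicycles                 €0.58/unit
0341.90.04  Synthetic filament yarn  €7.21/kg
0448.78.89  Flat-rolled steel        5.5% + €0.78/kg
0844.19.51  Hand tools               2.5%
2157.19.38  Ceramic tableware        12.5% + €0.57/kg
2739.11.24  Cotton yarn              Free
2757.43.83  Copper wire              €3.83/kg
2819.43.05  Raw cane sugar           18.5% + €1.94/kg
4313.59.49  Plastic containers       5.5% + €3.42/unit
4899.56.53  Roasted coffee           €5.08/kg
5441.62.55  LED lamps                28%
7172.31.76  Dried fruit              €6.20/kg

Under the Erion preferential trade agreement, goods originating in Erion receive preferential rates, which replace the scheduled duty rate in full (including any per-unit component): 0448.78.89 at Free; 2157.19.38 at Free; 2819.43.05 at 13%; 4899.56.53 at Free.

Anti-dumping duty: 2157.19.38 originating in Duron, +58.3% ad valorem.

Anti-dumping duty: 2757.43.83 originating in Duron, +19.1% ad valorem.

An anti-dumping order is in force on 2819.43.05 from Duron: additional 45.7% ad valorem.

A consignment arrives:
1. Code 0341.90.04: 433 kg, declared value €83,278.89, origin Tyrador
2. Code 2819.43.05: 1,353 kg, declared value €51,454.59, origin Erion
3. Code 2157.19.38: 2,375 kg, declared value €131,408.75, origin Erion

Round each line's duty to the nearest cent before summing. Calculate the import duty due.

€9,811.03

Line 1 (0341.90.04, Tyrador, 433 kg, €83,278.89):
Base rate for 0341.90.04 is €7.21/kg.
Duty = 433 × €7.21 = €3,121.93.
Line 2 (2819.43.05, Erion, 1,353 kg, €51,454.59):
Base rate for 2819.43.05 is 18.5% + €1.94/kg.
Origin Erion qualifies under the Narara–Erion agreement and 2819.43.05 is covered: preferential rate 13% applies instead.
The additional-duty order on 2819.43.05 targets Duron, not Erion; it does not apply.
Duty = €51,454.59 × 13% = €6,689.10.
Line 3 (2157.19.38, Erion, 2,375 kg, €131,408.75):
Base rate for 2157.19.38 is 12.5% + €0.57/kg.
Origin Erion qualifies under the Narara–Erion agreement and 2157.19.38 is covered: preferential rate Free applies instead.
The additional-duty order on 2157.19.38 targets Duron, not Erion; it does not apply.
Duty = €131,408.75 × 0% = €0.00.
Total = €3,121.93 + €6,689.10 + €0.00 = €9,811.03.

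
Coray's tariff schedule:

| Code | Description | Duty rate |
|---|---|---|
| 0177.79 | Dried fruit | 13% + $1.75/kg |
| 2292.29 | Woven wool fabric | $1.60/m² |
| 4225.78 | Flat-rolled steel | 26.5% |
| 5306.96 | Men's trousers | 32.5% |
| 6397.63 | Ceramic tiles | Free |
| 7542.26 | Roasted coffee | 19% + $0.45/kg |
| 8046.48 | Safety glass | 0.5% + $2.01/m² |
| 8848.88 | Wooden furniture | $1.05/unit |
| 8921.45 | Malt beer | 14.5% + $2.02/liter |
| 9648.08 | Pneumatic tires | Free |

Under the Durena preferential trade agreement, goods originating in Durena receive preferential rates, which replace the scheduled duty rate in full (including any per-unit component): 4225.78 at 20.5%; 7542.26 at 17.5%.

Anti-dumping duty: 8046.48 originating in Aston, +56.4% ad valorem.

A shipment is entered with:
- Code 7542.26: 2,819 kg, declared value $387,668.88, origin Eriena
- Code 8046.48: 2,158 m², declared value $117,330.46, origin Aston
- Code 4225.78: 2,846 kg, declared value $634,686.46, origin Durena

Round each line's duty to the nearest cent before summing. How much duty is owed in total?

Line 1 (7542.26, Eriena, 2,819 kg, $387,668.88):
Base rate for 7542.26 is 19% + $0.45/kg.
7542.26 has an FTA preferential rate, but origin Eriena is not Durena; base rate stands.
Duty = $387,668.88 × 19% + 2,819 × $0.45 = $74,925.64.
Line 2 (8046.48, Aston, 2,158 m², $117,330.46):
Base rate for 8046.48 is 0.5% + $2.01/m².
Additional duty on 8046.48 from Aston: +56.4%. Applied ad valorem rate: 0.5% + 56.4% = 56.9%.
Duty = $117,330.46 × 56.9% + 2,158 × $2.01 = $71,098.61.
Line 3 (4225.78, Durena, 2,846 kg, $634,686.46):
Base rate for 4225.78 is 26.5%.
Origin Durena qualifies under the Coray–Durena agreement and 4225.78 is covered: preferential rate 20.5% applies instead.
Duty = $634,686.46 × 20.5% = $130,110.72.
Total = $74,925.64 + $71,098.61 + $130,110.72 = $276,134.97.

$276,134.97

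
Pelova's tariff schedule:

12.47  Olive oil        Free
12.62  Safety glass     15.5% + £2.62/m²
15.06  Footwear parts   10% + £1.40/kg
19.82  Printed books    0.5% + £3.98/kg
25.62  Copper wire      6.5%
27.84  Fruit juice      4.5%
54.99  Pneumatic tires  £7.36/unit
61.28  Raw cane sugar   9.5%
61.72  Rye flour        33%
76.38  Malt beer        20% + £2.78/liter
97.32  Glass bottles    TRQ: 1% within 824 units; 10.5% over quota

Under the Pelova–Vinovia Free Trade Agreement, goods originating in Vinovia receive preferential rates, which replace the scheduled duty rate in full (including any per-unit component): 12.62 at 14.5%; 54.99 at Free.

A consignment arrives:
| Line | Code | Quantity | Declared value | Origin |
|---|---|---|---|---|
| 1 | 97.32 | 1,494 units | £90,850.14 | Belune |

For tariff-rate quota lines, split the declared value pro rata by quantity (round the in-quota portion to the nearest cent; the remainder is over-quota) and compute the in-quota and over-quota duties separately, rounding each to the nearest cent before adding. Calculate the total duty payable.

Line 1 (97.32, Belune, 1,494 units, £90,850.14):
Code 97.32 is under a tariff-rate quota (threshold 824 units). In-quota: 824 units at 1%; over-quota: 670 units at 10.5%.
Pro-rata value split: in-quota = £90,850.14 × 824/1,494 = £50,107.44; over-quota = £90,850.14 − £50,107.44 = £40,742.70.
In-quota duty = £50,107.44 × 1% = £501.07. Over-quota duty = £40,742.70 × 10.5% = £4,277.98.
Line duty = £501.07 + £4,277.98 = £4,779.05.

£4,779.05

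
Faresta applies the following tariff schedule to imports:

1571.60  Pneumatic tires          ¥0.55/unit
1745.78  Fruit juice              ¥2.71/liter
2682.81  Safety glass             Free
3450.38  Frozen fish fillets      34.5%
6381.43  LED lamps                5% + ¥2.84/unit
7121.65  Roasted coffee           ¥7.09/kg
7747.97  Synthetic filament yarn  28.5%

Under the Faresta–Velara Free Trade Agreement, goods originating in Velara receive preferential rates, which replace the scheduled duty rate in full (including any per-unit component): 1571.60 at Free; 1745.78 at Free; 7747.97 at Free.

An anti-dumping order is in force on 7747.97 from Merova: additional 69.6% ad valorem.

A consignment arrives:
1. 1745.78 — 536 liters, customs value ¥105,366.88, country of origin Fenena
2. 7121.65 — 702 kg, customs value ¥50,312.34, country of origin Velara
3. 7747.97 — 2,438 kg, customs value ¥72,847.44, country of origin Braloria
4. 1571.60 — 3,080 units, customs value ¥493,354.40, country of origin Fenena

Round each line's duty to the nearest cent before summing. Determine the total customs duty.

Line 1 (1745.78, Fenena, 536 liters, ¥105,366.88):
Base rate for 1745.78 is ¥2.71/liter.
1745.78 has an FTA preferential rate, but origin Fenena is not Velara; base rate stands.
Duty = 536 × ¥2.71 = ¥1,452.56.
Line 2 (7121.65, Velara, 702 kg, ¥50,312.34):
Base rate for 7121.65 is ¥7.09/kg.
Origin Velara is the FTA partner but 7121.65 is not on the preference list; base rate stands.
Duty = 702 × ¥7.09 = ¥4,977.18.
Line 3 (7747.97, Braloria, 2,438 kg, ¥72,847.44):
Base rate for 7747.97 is 28.5%.
7747.97 has an FTA preferential rate, but origin Braloria is not Velara; base rate stands.
The additional-duty order on 7747.97 targets Merova, not Braloria; it does not apply.
Duty = ¥72,847.44 × 28.5% = ¥20,761.52.
Line 4 (1571.60, Fenena, 3,080 units, ¥493,354.40):
Base rate for 1571.60 is ¥0.55/unit.
1571.60 has an FTA preferential rate, but origin Fenena is not Velara; base rate stands.
Duty = 3,080 × ¥0.55 = ¥1,694.00.
Total = ¥1,452.56 + ¥4,977.18 + ¥20,761.52 + ¥1,694.00 = ¥28,885.26.

¥28,885.26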